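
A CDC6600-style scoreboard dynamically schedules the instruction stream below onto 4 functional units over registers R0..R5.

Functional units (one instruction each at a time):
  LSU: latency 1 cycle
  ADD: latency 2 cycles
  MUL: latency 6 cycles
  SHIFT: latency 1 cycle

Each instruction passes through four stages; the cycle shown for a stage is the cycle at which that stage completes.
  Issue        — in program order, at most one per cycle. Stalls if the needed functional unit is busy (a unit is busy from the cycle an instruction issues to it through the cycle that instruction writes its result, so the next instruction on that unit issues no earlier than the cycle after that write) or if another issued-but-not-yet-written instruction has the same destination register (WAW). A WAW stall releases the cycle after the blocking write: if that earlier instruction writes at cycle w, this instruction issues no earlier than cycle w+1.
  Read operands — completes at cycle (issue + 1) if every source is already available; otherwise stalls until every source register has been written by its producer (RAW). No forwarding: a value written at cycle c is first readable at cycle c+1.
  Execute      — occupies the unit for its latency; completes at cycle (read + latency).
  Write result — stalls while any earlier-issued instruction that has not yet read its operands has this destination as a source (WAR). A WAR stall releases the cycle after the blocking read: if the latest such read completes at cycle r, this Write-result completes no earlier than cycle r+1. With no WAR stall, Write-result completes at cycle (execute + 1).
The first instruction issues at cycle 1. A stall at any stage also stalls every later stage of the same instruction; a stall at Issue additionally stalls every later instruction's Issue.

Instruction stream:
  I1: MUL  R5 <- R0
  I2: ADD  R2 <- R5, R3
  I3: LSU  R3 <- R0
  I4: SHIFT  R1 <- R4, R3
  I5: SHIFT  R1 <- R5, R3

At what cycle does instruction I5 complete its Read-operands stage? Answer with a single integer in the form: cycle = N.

cycle = 16

cycle 1: I1 issues→MUL
cycle 2: I1 reads, I2 issues→ADD
cycle 3: I3 issues→LSU
cycle 4: I3 reads, I4 issues→SHIFT
cycle 5: I3 exec-done
cycle 8: I1 exec-done
cycle 9: I1 writes R5
cycle 10: I2 reads
cycle 11: I3 writes R3
cycle 12: I2 exec-done, I4 reads
cycle 13: I2 writes R2, I4 exec-done
cycle 14: I4 writes R1
cycle 15: I5 issues→SHIFT
cycle 16: I5 reads
cycle 17: I5 exec-done
cycle 18: I5 writes R1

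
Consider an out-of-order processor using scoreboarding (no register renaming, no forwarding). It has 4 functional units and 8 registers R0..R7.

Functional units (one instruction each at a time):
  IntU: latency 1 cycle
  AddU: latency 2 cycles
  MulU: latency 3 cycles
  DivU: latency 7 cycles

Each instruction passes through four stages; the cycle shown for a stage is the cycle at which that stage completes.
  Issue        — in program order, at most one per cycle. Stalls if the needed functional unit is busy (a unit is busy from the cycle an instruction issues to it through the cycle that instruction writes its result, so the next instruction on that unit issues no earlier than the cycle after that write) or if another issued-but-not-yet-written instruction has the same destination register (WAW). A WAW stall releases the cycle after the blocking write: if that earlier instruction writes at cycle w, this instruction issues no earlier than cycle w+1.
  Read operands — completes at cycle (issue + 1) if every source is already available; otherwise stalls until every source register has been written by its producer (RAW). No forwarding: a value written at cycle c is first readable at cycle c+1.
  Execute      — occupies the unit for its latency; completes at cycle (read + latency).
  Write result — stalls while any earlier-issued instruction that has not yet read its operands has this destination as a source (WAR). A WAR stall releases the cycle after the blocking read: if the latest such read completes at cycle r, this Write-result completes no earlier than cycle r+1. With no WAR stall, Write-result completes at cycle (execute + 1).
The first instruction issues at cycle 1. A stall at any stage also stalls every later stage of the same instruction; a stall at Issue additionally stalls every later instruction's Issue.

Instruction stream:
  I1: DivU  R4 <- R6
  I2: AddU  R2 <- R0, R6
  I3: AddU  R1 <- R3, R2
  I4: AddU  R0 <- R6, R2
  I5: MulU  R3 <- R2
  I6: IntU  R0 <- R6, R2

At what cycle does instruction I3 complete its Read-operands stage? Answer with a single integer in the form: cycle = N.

  I1 | 1 | 2 | 9 | 10
  I2 | 2 | 3 | 5 | 6
  I3 | 7 | 8 | 10 | 11   struct: AddU busy until I2 writes@6
  I4 | 12 | 13 | 15 | 16   struct: AddU busy until I3 writes@11
  I5 | 13 | 14 | 17 | 18
  I6 | 17 | 18 | 19 | 20   WAW R0: wait I4 write@16

cycle = 8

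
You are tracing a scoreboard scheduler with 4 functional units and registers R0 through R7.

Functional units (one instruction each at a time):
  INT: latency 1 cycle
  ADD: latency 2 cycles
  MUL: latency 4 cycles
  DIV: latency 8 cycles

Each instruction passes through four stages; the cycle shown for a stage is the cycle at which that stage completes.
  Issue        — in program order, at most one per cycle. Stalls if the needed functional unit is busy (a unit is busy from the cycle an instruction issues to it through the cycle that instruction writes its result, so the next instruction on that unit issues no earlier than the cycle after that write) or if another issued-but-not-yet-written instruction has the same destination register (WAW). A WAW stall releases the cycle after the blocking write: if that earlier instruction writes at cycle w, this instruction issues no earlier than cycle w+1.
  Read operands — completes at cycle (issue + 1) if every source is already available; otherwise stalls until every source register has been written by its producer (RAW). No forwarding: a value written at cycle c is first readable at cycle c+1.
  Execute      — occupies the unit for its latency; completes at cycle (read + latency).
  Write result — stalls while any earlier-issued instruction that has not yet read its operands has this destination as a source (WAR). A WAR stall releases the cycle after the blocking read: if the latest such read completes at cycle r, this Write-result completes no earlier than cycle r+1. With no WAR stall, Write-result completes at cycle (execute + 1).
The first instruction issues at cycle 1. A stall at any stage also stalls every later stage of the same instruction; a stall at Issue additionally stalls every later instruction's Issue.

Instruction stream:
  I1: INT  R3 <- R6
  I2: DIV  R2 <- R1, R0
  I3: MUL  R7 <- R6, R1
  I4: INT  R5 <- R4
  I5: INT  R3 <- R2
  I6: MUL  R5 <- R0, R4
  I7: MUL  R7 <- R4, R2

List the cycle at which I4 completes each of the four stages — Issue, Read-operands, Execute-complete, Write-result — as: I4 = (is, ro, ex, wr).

I4 = (5, 6, 7, 8)

c1: I1→INT
c2: I1 RO · I2→DIV
c3: I1 EX · I2 RO · I3→MUL
c4: I1 WR R3 · I3 RO
c5: I4→INT
c6: I4 RO
c7: I4 EX
c8: I3 EX · I4 WR R5
c9: I3 WR R7 · I5→INT
c10: I6→MUL
c11: I2 EX · I6 RO
c12: I2 WR R2
c13: I5 RO
c14: I5 EX
c15: I5 WR R3 · I6 EX
c16: I6 WR R5
c17: I7→MUL
c18: I7 RO
c22: I7 EX
c23: I7 WR R7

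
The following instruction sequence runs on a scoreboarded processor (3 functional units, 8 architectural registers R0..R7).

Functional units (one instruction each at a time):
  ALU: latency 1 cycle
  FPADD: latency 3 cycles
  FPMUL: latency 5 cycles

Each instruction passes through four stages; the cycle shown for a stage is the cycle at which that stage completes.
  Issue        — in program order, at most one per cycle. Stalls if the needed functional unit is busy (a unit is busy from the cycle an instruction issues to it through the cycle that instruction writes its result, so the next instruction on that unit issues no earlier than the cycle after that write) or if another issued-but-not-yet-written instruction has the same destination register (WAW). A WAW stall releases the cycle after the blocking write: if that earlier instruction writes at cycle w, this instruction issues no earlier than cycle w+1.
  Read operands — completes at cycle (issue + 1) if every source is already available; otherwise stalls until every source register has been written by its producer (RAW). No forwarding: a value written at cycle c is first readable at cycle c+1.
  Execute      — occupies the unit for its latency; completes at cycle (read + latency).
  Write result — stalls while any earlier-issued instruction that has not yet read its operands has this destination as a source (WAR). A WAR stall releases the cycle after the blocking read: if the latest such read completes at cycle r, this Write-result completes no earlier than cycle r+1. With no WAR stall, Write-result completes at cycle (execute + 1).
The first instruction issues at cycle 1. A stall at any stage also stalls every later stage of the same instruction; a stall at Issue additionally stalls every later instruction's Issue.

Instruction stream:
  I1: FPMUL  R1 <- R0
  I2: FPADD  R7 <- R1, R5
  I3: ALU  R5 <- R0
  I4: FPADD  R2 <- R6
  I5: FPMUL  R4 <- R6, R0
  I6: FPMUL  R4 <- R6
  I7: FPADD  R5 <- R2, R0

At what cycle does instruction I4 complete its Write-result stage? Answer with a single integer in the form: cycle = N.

cycle = 19

[I1] 1/2/7/8
[I2] 2/9/12/13  (RAW R1: wait I1 write@8)
[I3] 3/4/5/10  (WAR R5: wait I2 read@9)
[I4] 14/15/18/19  (struct: FPADD busy until I2 writes@13)
[I5] 15/16/21/22
[I6] 23/24/29/30  (struct: FPMUL busy until I5 writes@22)
[I7] 24/25/28/29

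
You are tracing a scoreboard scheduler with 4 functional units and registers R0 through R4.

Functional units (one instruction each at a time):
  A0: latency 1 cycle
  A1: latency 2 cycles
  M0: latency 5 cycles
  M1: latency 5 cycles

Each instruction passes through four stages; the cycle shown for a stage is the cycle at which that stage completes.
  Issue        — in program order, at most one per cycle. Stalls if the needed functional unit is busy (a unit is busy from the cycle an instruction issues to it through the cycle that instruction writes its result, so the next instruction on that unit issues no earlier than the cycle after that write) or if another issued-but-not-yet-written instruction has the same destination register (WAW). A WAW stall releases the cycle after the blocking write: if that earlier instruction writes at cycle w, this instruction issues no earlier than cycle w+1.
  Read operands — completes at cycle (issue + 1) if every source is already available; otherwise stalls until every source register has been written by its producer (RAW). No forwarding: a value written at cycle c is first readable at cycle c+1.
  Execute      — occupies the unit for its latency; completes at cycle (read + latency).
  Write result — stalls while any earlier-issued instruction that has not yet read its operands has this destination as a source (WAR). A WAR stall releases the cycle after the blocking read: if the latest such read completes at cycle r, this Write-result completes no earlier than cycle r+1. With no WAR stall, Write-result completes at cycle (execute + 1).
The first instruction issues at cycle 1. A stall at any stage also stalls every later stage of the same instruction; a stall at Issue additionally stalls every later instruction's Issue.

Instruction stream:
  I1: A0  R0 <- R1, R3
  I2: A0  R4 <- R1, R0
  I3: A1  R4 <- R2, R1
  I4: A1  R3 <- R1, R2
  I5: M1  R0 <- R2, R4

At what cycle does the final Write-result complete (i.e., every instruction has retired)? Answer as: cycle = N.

I1: IS=1 RO=2 EX=3 WR=4
I2: IS=5 RO=6 EX=7 WR=8  [struct: A0 busy until I1 writes@4]
I3: IS=9 RO=10 EX=12 WR=13  [WAW R4: wait I2 write@8]
I4: IS=14 RO=15 EX=17 WR=18  [struct: A1 busy until I3 writes@13]
I5: IS=15 RO=16 EX=21 WR=22

cycle = 22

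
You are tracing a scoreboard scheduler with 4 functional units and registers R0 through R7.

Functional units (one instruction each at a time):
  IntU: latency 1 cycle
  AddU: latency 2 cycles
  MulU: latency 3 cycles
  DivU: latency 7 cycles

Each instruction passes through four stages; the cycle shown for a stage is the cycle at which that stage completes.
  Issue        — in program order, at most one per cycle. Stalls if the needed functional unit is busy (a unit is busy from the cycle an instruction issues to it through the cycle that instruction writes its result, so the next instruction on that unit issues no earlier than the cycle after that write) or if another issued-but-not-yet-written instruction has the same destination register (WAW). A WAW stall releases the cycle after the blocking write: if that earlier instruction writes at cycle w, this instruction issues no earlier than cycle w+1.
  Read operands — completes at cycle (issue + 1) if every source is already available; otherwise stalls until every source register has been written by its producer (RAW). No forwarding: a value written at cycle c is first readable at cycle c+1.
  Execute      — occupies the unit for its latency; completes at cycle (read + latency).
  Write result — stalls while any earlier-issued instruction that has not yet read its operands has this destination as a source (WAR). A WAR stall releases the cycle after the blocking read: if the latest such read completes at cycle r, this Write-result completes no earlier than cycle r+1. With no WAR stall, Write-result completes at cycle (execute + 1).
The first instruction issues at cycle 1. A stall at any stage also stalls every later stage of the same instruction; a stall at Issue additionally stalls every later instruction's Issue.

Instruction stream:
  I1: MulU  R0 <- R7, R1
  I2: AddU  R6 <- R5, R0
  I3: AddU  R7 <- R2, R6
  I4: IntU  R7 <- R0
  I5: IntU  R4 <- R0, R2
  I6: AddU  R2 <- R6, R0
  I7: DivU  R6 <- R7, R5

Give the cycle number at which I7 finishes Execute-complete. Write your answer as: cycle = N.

cycle = 30

I1  is:1  ro:2  ex:5  wr:6
I2  is:2  ro:7  ex:9  wr:10  — RAW R0: wait I1 write@6
I3  is:11  ro:12  ex:14  wr:15  — struct: AddU busy until I2 writes@10
I4  is:16  ro:17  ex:18  wr:19  — WAW R7: wait I3 write@15
I5  is:20  ro:21  ex:22  wr:23  — struct: IntU busy until I4 writes@19
I6  is:21  ro:22  ex:24  wr:25
I7  is:22  ro:23  ex:30  wr:31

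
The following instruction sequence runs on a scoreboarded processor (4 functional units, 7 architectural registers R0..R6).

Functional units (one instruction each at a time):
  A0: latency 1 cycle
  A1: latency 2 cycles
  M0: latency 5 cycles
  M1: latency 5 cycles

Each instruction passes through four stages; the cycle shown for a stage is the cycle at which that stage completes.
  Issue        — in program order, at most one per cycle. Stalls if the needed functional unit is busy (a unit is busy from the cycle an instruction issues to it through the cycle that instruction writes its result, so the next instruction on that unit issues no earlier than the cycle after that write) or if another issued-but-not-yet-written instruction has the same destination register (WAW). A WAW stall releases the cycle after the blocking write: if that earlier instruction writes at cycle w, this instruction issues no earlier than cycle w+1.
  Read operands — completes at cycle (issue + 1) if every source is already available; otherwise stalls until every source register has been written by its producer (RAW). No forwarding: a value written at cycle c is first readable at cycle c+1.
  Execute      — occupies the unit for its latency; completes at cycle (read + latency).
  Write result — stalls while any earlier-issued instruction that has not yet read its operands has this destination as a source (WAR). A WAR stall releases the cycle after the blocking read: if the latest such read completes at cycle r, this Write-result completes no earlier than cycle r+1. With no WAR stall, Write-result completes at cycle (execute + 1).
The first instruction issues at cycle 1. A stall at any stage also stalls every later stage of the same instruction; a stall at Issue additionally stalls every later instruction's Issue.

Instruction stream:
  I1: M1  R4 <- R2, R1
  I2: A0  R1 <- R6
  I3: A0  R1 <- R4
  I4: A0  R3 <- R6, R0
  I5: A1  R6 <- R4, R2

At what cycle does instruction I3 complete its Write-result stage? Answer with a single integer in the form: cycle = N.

I1: IS=1 RO=2 EX=7 WR=8
I2: IS=2 RO=3 EX=4 WR=5
I3: IS=6 RO=9 EX=10 WR=11  [struct: A0 busy until I2 writes@5; RAW R4: wait I1 write@8]
I4: IS=12 RO=13 EX=14 WR=15  [struct: A0 busy until I3 writes@11]
I5: IS=13 RO=14 EX=16 WR=17

cycle = 11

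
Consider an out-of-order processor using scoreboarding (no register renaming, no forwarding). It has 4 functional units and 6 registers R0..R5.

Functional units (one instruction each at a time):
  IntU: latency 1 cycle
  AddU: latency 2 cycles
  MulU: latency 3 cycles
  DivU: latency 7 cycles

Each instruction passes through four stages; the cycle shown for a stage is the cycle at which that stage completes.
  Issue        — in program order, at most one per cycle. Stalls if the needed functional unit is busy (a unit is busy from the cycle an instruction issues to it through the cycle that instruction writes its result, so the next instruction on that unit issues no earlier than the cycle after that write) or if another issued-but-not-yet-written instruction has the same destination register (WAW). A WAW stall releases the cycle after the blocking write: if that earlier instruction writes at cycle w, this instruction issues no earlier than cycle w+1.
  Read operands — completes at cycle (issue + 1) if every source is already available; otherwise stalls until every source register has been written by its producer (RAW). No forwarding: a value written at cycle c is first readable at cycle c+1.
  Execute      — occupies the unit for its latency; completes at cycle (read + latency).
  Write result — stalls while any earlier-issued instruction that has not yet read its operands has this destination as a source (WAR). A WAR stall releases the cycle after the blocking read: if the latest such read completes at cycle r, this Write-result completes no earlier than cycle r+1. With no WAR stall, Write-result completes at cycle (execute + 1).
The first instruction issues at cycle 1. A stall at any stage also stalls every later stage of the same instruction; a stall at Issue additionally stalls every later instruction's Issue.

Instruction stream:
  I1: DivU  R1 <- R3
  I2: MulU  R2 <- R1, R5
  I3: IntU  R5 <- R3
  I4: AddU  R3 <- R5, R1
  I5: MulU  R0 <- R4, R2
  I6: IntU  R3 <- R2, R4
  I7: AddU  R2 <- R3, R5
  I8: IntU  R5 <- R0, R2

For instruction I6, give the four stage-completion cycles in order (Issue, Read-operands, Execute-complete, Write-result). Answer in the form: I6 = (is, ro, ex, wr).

I6 = (17, 18, 19, 20)

[I1] 1/2/9/10
[I2] 2/11/14/15  (RAW R1: wait I1 write@10)
[I3] 3/4/5/12  (WAR R5: wait I2 read@11)
[I4] 4/13/15/16  (RAW R5: wait I3 write@12)
[I5] 16/17/20/21  (struct: MulU busy until I2 writes@15)
[I6] 17/18/19/20
[I7] 18/21/23/24  (RAW R3: wait I6 write@20)
[I8] 21/25/26/27  (struct: IntU busy until I6 writes@20; RAW R2: wait I7 write@24)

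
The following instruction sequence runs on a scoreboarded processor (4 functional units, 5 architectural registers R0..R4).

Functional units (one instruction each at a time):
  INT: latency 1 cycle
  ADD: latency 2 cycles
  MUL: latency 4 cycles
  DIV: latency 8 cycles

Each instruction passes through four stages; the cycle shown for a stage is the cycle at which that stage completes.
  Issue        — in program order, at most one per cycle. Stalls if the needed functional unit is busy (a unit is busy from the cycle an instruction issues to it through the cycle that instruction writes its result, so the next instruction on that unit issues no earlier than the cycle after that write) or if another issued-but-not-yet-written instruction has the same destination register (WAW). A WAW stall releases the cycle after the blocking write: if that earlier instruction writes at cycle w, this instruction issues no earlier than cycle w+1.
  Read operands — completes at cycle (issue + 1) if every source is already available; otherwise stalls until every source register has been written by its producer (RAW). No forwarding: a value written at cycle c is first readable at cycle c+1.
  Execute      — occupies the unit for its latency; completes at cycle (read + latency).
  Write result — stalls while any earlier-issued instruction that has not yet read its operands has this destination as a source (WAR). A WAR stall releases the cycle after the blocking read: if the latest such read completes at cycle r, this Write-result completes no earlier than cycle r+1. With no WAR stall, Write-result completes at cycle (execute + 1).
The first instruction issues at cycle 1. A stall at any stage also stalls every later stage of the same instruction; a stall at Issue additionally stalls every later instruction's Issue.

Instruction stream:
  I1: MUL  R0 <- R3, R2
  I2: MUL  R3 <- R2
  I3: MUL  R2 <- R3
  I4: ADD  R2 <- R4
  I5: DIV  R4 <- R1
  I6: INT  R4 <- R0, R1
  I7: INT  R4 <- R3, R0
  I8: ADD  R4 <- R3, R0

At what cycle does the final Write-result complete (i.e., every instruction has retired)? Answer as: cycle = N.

[1] I1→MUL
[2] I1 RO
[6] I1 EX
[7] I1 WR R0
[8] I2→MUL
[9] I2 RO
[13] I2 EX
[14] I2 WR R3
[15] I3→MUL
[16] I3 RO
[20] I3 EX
[21] I3 WR R2
[22] I4→ADD
[23] I4 RO, I5→DIV
[24] I5 RO
[25] I4 EX
[26] I4 WR R2
[32] I5 EX
[33] I5 WR R4
[34] I6→INT
[35] I6 RO
[36] I6 EX
[37] I6 WR R4
[38] I7→INT
[39] I7 RO
[40] I7 EX
[41] I7 WR R4
[42] I8→ADD
[43] I8 RO
[45] I8 EX
[46] I8 WR R4

cycle = 46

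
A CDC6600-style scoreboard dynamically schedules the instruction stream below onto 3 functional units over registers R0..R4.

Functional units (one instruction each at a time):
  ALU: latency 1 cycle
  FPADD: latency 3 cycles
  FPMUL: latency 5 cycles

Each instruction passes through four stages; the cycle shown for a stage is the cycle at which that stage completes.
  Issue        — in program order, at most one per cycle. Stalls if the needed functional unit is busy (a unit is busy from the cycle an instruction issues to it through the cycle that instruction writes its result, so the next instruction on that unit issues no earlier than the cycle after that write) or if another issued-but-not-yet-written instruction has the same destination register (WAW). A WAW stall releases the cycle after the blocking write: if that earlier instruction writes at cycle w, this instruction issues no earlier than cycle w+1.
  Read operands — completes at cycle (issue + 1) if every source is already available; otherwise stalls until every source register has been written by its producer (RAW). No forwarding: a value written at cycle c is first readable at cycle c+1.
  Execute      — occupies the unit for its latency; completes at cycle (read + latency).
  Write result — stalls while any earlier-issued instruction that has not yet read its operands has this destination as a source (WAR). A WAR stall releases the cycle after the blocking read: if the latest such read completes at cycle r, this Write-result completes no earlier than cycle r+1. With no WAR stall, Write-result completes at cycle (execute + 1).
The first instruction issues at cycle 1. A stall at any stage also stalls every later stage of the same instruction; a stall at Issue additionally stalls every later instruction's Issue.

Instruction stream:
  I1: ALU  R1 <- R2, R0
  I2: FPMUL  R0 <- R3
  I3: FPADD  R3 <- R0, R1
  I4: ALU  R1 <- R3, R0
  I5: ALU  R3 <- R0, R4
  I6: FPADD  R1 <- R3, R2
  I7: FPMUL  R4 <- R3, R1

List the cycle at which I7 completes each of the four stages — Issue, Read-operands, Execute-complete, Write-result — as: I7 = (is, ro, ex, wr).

I7 = (20, 27, 32, 33)

c1: I1 issues→ALU
c2: I1 reads; I2 issues→FPMUL
c3: I1 exec-done; I2 reads; I3 issues→FPADD
c4: I1 writes R1
c5: I4 issues→ALU
c8: I2 exec-done
c9: I2 writes R0
c10: I3 reads
c13: I3 exec-done
c14: I3 writes R3
c15: I4 reads
c16: I4 exec-done
c17: I4 writes R1
c18: I5 issues→ALU
c19: I5 reads; I6 issues→FPADD
c20: I5 exec-done; I7 issues→FPMUL
c21: I5 writes R3
c22: I6 reads
c25: I6 exec-done
c26: I6 writes R1
c27: I7 reads
c32: I7 exec-done
c33: I7 writes R4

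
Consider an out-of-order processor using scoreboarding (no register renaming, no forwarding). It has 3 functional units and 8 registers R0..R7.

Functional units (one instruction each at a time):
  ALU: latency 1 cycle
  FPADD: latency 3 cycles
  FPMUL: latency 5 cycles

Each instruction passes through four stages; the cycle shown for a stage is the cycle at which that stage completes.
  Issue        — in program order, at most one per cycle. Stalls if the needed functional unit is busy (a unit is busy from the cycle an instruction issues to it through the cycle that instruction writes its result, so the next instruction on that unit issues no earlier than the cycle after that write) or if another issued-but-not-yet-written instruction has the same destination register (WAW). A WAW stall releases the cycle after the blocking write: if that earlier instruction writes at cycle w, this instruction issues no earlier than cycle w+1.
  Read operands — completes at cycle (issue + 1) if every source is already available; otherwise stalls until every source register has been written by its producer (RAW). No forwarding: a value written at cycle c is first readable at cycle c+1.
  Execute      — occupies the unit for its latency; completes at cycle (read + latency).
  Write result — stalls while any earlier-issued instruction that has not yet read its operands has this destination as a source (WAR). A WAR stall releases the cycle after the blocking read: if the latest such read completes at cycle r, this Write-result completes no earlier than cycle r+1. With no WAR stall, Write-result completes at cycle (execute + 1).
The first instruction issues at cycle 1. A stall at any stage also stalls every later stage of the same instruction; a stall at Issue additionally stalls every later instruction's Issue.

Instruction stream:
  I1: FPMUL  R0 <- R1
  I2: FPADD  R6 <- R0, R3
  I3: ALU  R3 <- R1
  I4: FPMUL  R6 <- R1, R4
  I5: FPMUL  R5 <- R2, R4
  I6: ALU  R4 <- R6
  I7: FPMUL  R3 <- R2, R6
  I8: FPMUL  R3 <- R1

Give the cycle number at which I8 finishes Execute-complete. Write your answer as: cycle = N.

cycle = 44

cycle 1: I1 dispatched to FPMUL
cycle 2: I1 operands ready; I2 dispatched to FPADD
cycle 3: I3 dispatched to ALU
cycle 4: I3 operands ready
cycle 5: I3 complete
cycle 7: I1 complete
cycle 8: R0←I1
cycle 9: I2 operands ready
cycle 10: R3←I3
cycle 12: I2 complete
cycle 13: R6←I2
cycle 14: I4 dispatched to FPMUL
cycle 15: I4 operands ready
cycle 20: I4 complete
cycle 21: R6←I4
cycle 22: I5 dispatched to FPMUL
cycle 23: I5 operands ready; I6 dispatched to ALU
cycle 24: I6 operands ready
cycle 25: I6 complete
cycle 26: R4←I6
cycle 28: I5 complete
cycle 29: R5←I5
cycle 30: I7 dispatched to FPMUL
cycle 31: I7 operands ready
cycle 36: I7 complete
cycle 37: R3←I7
cycle 38: I8 dispatched to FPMUL
cycle 39: I8 operands ready
cycle 44: I8 complete
cycle 45: R3←I8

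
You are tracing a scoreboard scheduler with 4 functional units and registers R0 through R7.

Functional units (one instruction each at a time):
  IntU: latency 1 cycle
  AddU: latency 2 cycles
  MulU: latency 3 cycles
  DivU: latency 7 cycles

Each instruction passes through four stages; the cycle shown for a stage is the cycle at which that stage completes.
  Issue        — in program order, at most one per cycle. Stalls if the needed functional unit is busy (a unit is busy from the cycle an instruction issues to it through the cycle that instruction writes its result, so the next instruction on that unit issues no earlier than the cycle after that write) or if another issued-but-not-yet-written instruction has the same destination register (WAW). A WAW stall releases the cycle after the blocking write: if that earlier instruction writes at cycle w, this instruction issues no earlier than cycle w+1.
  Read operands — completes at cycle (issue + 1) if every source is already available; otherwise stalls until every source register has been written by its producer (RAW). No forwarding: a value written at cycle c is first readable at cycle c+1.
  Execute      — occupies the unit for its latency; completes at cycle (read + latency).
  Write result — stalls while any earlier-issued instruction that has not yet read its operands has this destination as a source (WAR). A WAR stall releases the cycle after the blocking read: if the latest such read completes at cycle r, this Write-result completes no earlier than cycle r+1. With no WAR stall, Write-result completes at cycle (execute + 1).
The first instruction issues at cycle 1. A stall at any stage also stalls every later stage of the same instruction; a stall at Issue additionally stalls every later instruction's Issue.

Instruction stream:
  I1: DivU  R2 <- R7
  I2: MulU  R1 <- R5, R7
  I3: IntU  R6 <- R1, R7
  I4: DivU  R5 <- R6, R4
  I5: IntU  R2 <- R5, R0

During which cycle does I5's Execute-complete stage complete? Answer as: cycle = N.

cycle = 22

[I1] 1/2/9/10
[I2] 2/3/6/7
[I3] 3/8/9/10  (RAW R1: wait I2 write@7)
[I4] 11/12/19/20  (struct: DivU busy until I1 writes@10)
[I5] 12/21/22/23  (RAW R5: wait I4 write@20)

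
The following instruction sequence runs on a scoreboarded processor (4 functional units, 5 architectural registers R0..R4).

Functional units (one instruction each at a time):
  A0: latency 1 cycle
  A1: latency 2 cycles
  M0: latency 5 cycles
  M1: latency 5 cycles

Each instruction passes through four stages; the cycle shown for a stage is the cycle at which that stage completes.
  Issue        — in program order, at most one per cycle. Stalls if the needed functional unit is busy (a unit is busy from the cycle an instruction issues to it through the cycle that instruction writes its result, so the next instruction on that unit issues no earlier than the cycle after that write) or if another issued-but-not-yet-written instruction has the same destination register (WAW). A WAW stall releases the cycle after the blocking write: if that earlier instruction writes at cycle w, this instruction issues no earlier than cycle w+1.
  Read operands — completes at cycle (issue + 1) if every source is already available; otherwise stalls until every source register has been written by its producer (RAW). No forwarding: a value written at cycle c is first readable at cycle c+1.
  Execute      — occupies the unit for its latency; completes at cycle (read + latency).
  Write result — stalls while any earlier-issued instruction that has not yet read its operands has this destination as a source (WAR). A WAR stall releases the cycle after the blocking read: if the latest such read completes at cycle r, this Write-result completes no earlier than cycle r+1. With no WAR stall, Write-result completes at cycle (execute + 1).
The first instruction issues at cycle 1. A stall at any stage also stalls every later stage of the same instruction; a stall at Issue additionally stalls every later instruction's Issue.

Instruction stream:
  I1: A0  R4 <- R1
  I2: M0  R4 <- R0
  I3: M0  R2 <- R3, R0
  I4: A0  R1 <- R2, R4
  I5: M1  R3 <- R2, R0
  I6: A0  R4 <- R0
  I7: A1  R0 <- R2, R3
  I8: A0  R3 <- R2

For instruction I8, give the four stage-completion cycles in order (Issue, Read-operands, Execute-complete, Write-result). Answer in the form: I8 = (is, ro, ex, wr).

I8 = (28, 29, 30, 31)

I1 -> (1, 2, 3, 4)
I2 -> (5, 6, 11, 12)  // WAW R4: wait I1 write@4
I3 -> (13, 14, 19, 20)  // struct: M0 busy until I2 writes@12
I4 -> (14, 21, 22, 23)  // RAW R2: wait I3 write@20
I5 -> (15, 21, 26, 27)  // RAW R2: wait I3 write@20
I6 -> (24, 25, 26, 27)  // struct: A0 busy until I4 writes@23
I7 -> (25, 28, 30, 31)  // RAW R3: wait I5 write@27
I8 -> (28, 29, 30, 31)  // struct: A0 busy until I6 writes@27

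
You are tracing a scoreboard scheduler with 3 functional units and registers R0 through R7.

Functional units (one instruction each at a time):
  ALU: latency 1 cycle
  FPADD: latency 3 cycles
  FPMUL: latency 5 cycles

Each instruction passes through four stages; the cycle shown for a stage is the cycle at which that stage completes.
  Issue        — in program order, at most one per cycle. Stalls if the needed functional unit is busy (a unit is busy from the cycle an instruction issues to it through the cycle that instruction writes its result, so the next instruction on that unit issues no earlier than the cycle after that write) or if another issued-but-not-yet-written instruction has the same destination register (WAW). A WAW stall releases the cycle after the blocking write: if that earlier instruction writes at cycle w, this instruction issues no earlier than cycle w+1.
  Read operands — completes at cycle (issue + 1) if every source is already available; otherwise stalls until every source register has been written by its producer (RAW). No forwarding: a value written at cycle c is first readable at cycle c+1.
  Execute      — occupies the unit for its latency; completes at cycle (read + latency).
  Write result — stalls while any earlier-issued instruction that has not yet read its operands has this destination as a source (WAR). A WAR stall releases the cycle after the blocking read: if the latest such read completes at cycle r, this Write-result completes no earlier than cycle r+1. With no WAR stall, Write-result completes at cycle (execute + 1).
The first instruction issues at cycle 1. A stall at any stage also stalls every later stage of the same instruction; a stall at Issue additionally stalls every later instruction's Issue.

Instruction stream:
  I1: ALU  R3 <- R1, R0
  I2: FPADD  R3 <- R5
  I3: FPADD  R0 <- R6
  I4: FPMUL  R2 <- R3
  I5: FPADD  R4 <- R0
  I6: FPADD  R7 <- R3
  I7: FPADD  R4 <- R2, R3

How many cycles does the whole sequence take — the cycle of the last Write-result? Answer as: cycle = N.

cycle = 34

c1: I1→ALU
c2: I1 RO
c3: I1 EX
c4: I1 WR R3
c5: I2→FPADD
c6: I2 RO
c9: I2 EX
c10: I2 WR R3
c11: I3→FPADD
c12: I3 RO, I4→FPMUL
c13: I4 RO
c15: I3 EX
c16: I3 WR R0
c17: I5→FPADD
c18: I4 EX, I5 RO
c19: I4 WR R2
c21: I5 EX
c22: I5 WR R4
c23: I6→FPADD
c24: I6 RO
c27: I6 EX
c28: I6 WR R7
c29: I7→FPADD
c30: I7 RO
c33: I7 EX
c34: I7 WR R4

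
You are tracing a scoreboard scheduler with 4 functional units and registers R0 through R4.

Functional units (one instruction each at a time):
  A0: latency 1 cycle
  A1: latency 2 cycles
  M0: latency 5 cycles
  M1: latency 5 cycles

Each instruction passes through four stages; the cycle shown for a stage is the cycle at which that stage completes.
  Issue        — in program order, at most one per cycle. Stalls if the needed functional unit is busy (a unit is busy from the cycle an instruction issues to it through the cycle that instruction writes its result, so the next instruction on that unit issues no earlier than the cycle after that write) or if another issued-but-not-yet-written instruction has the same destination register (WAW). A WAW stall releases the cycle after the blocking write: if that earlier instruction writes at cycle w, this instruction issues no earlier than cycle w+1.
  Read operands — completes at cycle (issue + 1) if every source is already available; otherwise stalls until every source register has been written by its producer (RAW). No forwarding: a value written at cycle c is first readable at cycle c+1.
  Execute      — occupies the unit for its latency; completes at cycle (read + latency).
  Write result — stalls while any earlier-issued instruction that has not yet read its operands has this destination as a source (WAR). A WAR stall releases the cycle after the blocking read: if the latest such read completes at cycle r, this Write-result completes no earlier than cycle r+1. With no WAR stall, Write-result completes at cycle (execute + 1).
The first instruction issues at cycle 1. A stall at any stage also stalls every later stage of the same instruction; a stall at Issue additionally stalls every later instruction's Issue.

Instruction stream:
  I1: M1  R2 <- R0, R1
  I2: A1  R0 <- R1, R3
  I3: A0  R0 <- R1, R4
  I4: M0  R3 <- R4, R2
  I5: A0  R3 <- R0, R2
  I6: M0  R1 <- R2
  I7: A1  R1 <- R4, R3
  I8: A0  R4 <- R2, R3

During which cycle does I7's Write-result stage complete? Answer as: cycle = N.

cycle 1: I1 issues→M1
cycle 2: I1 reads · I2 issues→A1
cycle 3: I2 reads
cycle 5: I2 exec-done
cycle 6: I2 writes R0
cycle 7: I1 exec-done · I3 issues→A0
cycle 8: I1 writes R2 · I3 reads · I4 issues→M0
cycle 9: I3 exec-done · I4 reads
cycle 10: I3 writes R0
cycle 14: I4 exec-done
cycle 15: I4 writes R3
cycle 16: I5 issues→A0
cycle 17: I5 reads · I6 issues→M0
cycle 18: I5 exec-done · I6 reads
cycle 19: I5 writes R3
cycle 23: I6 exec-done
cycle 24: I6 writes R1
cycle 25: I7 issues→A1
cycle 26: I7 reads · I8 issues→A0
cycle 27: I8 reads
cycle 28: I7 exec-done · I8 exec-done
cycle 29: I7 writes R1 · I8 writes R4

cycle = 29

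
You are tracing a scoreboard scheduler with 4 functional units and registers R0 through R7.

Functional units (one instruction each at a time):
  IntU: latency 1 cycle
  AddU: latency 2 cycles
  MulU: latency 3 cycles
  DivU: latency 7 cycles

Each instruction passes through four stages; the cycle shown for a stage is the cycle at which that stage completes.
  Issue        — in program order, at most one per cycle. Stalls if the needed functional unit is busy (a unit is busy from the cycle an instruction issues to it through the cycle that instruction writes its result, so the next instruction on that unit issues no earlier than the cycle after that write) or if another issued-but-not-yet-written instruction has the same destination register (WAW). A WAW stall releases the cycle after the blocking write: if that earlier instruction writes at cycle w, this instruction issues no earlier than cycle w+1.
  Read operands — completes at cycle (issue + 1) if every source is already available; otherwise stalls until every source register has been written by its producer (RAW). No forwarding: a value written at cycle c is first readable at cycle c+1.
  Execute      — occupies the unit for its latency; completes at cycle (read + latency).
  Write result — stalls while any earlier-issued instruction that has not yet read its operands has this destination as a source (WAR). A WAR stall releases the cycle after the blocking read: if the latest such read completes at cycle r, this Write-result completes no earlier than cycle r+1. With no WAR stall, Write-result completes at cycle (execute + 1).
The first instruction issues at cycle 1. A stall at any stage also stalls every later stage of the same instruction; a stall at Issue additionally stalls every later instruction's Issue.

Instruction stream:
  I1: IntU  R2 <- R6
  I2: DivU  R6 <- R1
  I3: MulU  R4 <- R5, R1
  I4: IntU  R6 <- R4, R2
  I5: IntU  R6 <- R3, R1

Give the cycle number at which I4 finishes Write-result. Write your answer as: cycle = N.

cycle = 15

[1] issue I1 (IntU)
[2] I1 read-ops, issue I2 (DivU)
[3] I1 finished on IntU, I2 read-ops, issue I3 (MulU)
[4] I1→R2, I3 read-ops
[7] I3 finished on MulU
[8] I3→R4
[10] I2 finished on DivU
[11] I2→R6
[12] issue I4 (IntU)
[13] I4 read-ops
[14] I4 finished on IntU
[15] I4→R6
[16] issue I5 (IntU)
[17] I5 read-ops
[18] I5 finished on IntU
[19] I5→R6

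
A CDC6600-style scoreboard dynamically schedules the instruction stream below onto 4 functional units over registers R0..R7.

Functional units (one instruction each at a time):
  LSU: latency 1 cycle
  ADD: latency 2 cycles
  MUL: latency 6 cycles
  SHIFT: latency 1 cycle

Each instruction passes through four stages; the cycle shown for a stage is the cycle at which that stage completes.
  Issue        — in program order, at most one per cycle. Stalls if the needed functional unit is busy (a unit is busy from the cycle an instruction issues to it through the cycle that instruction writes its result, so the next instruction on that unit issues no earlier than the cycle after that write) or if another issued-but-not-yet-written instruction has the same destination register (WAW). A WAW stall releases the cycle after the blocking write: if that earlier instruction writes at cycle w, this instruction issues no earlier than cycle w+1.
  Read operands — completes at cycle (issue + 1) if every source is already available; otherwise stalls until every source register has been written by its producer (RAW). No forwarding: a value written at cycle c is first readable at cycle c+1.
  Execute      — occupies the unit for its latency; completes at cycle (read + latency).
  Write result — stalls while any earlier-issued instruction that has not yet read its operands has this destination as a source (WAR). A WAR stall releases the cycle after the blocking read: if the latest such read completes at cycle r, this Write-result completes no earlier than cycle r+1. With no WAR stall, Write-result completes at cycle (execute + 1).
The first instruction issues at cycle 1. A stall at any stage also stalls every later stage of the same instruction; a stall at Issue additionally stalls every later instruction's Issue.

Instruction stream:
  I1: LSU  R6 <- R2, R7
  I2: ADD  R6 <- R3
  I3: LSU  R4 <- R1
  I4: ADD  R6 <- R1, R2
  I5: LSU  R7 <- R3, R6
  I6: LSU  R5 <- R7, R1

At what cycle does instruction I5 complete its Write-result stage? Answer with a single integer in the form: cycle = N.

cycle = 17

[1] I1 issues→LSU
[2] I1 reads
[3] I1 exec-done
[4] I1 writes R6
[5] I2 issues→ADD
[6] I2 reads · I3 issues→LSU
[7] I3 reads
[8] I2 exec-done · I3 exec-done
[9] I2 writes R6 · I3 writes R4
[10] I4 issues→ADD
[11] I4 reads · I5 issues→LSU
[13] I4 exec-done
[14] I4 writes R6
[15] I5 reads
[16] I5 exec-done
[17] I5 writes R7
[18] I6 issues→LSU
[19] I6 reads
[20] I6 exec-done
[21] I6 writes R5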